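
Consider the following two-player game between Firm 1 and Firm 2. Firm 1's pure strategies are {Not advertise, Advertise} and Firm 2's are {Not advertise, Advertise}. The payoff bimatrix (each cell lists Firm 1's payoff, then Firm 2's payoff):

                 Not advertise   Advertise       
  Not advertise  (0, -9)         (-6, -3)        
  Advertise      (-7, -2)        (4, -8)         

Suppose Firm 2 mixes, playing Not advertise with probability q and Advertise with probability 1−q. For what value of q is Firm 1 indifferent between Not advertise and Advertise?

Set Firm 1's expected payoff from Not advertise equal to that from Advertise:
  Firm 1's expected payoff from Not advertise: q·0 + (1−q)·(-6) = 6q - 6
  Firm 1's expected payoff from Advertise: q·(-7) + (1−q)·4 = -11q + 4
  6q - 6 = -11q + 4  ⇒  17q = 10  ⇒  q = 10/17.

q = 10/17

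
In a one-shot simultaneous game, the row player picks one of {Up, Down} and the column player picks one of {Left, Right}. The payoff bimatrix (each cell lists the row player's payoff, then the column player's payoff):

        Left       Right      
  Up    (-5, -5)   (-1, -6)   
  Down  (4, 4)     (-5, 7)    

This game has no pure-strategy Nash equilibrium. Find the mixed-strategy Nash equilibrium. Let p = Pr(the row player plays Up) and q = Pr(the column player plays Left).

The column player's indifference between Left and Right determines the row player's mixing probability p:
  the column player's payoff to Left: p·(-5) + (1−p)·4 = -9p + 4
  the column player's payoff to Right: p·(-6) + (1−p)·7 = -13p + 7
  -9p + 4 = -13p + 7  ⇒  4p = 3  ⇒  p = 3/4.
For the row player to be willing to mix, the row player must be indifferent between Up and Down, which pins down the column player's mix.
  the row player's expected payoff from Up: q·(-5) + (1−q)·(-1) = -4q - 1
  the row player's expected payoff from Down: q·4 + (1−q)·(-5) = 9q - 5
  -4q - 1 = 9q - 5  ⇒  -13q = -4  ⇒  q = 4/13.

p = 3/4, q = 4/13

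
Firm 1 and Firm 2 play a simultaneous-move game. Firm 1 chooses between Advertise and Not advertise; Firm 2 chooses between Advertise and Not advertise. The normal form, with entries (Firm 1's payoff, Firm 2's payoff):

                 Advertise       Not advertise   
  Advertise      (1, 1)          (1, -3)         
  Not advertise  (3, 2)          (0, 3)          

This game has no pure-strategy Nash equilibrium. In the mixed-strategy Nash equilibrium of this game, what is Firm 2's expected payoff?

Firm 1's mix must leave Firm 2 indifferent between Advertise and Not advertise.
  Firm 2's payoff from Advertise: p·1 + (1−p)·2 = -p + 2
  Firm 2's payoff from Not advertise: p·(-3) + (1−p)·3 = -6p + 3
  -p + 2 = -6p + 3  ⇒  5p = 1  ⇒  p = 1/5.
At equilibrium Firm 2 is indifferent across columns, so Firm 2's payoff equals the payoff from Advertise: (1/5)·1 + (4/5)·2 = 9/5.

9/5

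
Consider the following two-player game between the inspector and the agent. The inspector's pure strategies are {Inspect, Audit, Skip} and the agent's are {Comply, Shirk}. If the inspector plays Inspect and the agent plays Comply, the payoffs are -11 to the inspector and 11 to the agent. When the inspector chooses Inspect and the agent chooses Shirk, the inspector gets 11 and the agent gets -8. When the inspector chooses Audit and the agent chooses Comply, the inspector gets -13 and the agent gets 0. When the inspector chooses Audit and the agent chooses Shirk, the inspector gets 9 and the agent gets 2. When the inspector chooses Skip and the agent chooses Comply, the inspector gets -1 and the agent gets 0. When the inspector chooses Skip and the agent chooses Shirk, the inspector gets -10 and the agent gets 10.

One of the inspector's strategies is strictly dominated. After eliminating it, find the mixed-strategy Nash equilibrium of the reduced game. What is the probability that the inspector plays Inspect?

p = 10/29

The inspector's strategy Audit is strictly dominated by Inspect: -11 > -13 and 11 > 9. Eliminate Audit.
For the agent to be willing to mix, the agent must be indifferent between Comply and Shirk, which pins down the inspector's mix.
  the agent's payoff from Comply: p·11 + (1−p)·0 = 11p
  the agent's payoff from Shirk: p·(-8) + (1−p)·10 = -18p + 10
  11p = -18p + 10  ⇒  29p = 10  ⇒  p = 10/29.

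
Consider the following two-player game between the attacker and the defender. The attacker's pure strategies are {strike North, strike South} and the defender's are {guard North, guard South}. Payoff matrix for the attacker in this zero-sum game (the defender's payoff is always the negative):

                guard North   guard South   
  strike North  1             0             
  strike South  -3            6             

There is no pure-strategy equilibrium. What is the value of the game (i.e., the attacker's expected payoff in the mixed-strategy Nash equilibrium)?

v = 3/5

The defender's mix must leave the attacker indifferent between strike North and strike South.
  the attacker's payoff from strike North: q·1 + (1−q)·0 = q
  the attacker's payoff from strike South: q·(-3) + (1−q)·6 = -9q + 6
  q = -9q + 6  ⇒  10q = 6  ⇒  q = 3/5.
The value is the attacker's expected payoff against this mix (using strike North): (3/5)·1 + (2/5)·0 = 3/5.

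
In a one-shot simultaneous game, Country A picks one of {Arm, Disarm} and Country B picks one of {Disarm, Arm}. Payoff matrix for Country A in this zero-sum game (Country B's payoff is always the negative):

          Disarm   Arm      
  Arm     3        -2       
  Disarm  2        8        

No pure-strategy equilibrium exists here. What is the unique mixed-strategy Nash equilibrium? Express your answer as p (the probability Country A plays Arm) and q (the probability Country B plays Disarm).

Set Country B's expected payoff from Disarm equal to that from Arm:
  Country B's expected payoff from Disarm: p·(-3) + (1−p)·(-2) = -p - 2
  Country B's expected payoff from Arm: p·2 + (1−p)·(-8) = 10p - 8
  -p - 2 = 10p - 8  ⇒  -11p = -6  ⇒  p = 6/11.
In a mixed equilibrium Country A is indifferent between Arm and Disarm; this condition fixes q.
  Country A's expected payoff from Arm: q·3 + (1−q)·(-2) = 5q - 2
  Country A's expected payoff from Disarm: q·2 + (1−q)·8 = -6q + 8
  5q - 2 = -6q + 8  ⇒  11q = 10  ⇒  q = 10/11.

p = 6/11, q = 10/11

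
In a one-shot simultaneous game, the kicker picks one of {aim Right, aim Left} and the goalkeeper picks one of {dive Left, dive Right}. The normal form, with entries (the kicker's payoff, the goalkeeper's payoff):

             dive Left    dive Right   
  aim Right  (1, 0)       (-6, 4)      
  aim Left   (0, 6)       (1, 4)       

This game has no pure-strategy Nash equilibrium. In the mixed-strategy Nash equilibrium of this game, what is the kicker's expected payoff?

1/8

For the kicker to be willing to mix, the kicker must be indifferent between aim Right and aim Left, which pins down the goalkeeper's mix.
  the kicker's expected payoff from aim Right: q·1 + (1−q)·(-6) = 7q - 6
  the kicker's expected payoff from aim Left: q·0 + (1−q)·1 = -q + 1
  7q - 6 = -q + 1  ⇒  8q = 7  ⇒  q = 7/8.
At equilibrium the kicker is indifferent across rows, so the kicker's payoff equals the payoff from aim Right: (7/8)·1 + (1/8)·(-6) = 1/8.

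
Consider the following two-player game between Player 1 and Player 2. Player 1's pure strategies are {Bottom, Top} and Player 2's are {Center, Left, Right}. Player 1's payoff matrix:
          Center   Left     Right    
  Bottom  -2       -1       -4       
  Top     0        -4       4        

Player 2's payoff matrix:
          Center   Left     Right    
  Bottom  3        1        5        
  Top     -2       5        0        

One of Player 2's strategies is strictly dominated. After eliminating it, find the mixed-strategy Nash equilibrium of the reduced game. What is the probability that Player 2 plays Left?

q = 8/11

Player 2's strategy Center is strictly dominated by Right: 5 > 3 and 0 > -2. Eliminate Center.
In a mixed equilibrium Player 1 is indifferent between Bottom and Top; this condition fixes q.
  Player 1's payoff to Bottom: q·(-1) + (1−q)·(-4) = 3q - 4
  Player 1's payoff to Top: q·(-4) + (1−q)·4 = -8q + 4
  3q - 4 = -8q + 4  ⇒  11q = 8  ⇒  q = 8/11.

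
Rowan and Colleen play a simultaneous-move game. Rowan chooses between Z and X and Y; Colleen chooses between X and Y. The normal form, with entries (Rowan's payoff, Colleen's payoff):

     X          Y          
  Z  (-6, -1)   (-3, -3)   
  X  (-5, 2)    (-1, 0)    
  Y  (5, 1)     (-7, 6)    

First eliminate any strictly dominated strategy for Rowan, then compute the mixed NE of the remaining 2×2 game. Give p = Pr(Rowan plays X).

Rowan's strategy Z is strictly dominated by X: -5 > -6 and -1 > -3. Eliminate Z.
Rowan's mix must leave Colleen indifferent between X and Y.
  Colleen's payoff to X: p·2 + (1−p)·1 = p + 1
  Colleen's payoff to Y: p·0 + (1−p)·6 = -6p + 6
  p + 1 = -6p + 6  ⇒  7p = 5  ⇒  p = 5/7.

p = 5/7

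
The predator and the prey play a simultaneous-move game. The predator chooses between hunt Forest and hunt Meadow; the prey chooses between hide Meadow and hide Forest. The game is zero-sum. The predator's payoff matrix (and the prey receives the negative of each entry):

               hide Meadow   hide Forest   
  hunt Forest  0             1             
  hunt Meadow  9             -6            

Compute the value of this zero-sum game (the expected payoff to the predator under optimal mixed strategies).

For the predator to be willing to mix, the predator must be indifferent between hunt Forest and hunt Meadow, which pins down the prey's mix.
  the predator's payoff from hunt Forest: q·0 + (1−q)·1 = -q + 1
  the predator's payoff from hunt Meadow: q·9 + (1−q)·(-6) = 15q - 6
  -q + 1 = 15q - 6  ⇒  -16q = -7  ⇒  q = 7/16.
The value is the predator's expected payoff against this mix (using hunt Forest): (7/16)·0 + (9/16)·1 = 9/16.

v = 9/16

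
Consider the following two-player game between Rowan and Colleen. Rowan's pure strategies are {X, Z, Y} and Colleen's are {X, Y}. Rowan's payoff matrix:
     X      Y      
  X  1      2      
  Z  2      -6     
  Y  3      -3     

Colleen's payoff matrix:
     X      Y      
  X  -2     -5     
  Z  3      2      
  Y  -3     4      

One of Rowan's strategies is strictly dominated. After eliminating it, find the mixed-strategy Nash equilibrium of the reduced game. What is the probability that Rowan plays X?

p = 7/10

Rowan's strategy Z is strictly dominated by Y: 3 > 2 and -3 > -6. Eliminate Z.
In a mixed equilibrium Colleen is indifferent between X and Y; this condition fixes p.
  Colleen's payoff from X: p·(-2) + (1−p)·(-3) = p - 3
  Colleen's payoff from Y: p·(-5) + (1−p)·4 = -9p + 4
  p - 3 = -9p + 4  ⇒  10p = 7  ⇒  p = 7/10.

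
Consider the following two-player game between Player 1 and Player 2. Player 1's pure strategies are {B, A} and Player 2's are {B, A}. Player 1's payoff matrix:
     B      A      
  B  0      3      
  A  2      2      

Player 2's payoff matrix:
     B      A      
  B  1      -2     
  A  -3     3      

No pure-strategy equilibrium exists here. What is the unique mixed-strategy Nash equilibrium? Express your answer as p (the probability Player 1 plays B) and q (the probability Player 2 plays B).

Set Player 2's expected payoff from B equal to that from A:
  Player 2's expected payoff from B: p·1 + (1−p)·(-3) = 4p - 3
  Player 2's expected payoff from A: p·(-2) + (1−p)·3 = -5p + 3
  4p - 3 = -5p + 3  ⇒  9p = 6  ⇒  p = 2/3.
For Player 1 to be willing to mix, Player 1 must be indifferent between B and A, which pins down Player 2's mix.
  Player 1's payoff to B: q·0 + (1−q)·3 = -3q + 3
  Player 1's payoff to A: q·2 + (1−q)·2 = 2
  -3q + 3 = 2  ⇒  -3q = -1  ⇒  q = 1/3.

p = 2/3, q = 1/3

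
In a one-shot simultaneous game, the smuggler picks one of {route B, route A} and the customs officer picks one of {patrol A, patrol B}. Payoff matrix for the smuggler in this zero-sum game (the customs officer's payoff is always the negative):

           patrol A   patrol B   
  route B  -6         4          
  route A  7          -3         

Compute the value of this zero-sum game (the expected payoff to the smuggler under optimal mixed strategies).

The smuggler's indifference between route B and route A determines the customs officer's mixing probability q:
  the smuggler's expected payoff from route B: q·(-6) + (1−q)·4 = -10q + 4
  the smuggler's expected payoff from route A: q·7 + (1−q)·(-3) = 10q - 3
  -10q + 4 = 10q - 3  ⇒  -20q = -7  ⇒  q = 7/20.
The value is the smuggler's expected payoff against this mix (using route B): (7/20)·(-6) + (13/20)·4 = 1/2.

v = 1/2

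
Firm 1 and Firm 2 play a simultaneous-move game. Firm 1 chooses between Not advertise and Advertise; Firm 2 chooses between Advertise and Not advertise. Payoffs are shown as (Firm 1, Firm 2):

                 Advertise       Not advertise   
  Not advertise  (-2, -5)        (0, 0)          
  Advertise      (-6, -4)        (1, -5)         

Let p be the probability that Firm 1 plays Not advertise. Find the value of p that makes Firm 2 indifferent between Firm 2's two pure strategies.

p = 1/6

Firm 2's indifference between Advertise and Not advertise determines Firm 1's mixing probability p:
  Firm 2's payoff to Advertise: p·(-5) + (1−p)·(-4) = -p - 4
  Firm 2's payoff to Not advertise: p·0 + (1−p)·(-5) = 5p - 5
  -p - 4 = 5p - 5  ⇒  -6p = -1  ⇒  p = 1/6.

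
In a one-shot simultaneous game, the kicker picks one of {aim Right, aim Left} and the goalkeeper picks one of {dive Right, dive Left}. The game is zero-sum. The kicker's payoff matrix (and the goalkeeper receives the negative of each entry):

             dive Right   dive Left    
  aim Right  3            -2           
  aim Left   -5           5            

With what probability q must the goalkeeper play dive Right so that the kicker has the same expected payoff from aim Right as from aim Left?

The goalkeeper's mix must leave the kicker indifferent between aim Right and aim Left.
  the kicker's payoff to aim Right: q·3 + (1−q)·(-2) = 5q - 2
  the kicker's payoff to aim Left: q·(-5) + (1−q)·5 = -10q + 5
  5q - 2 = -10q + 5  ⇒  15q = 7  ⇒  q = 7/15.

q = 7/15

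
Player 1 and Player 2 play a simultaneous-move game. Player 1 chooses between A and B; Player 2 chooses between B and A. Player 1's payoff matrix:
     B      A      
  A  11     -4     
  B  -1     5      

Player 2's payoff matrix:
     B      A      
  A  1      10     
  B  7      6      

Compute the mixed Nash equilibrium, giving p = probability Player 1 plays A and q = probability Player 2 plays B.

p = 1/10, q = 3/7

Player 2's indifference between B and A determines Player 1's mixing probability p:
  Player 2's payoff from B: p·1 + (1−p)·7 = -6p + 7
  Player 2's payoff from A: p·10 + (1−p)·6 = 4p + 6
  -6p + 7 = 4p + 6  ⇒  -10p = -1  ⇒  p = 1/10.
In a mixed equilibrium Player 1 is indifferent between A and B; this condition fixes q.
  Player 1's expected payoff from A: q·11 + (1−q)·(-4) = 15q - 4
  Player 1's expected payoff from B: q·(-1) + (1−q)·5 = -6q + 5
  15q - 4 = -6q + 5  ⇒  21q = 9  ⇒  q = 3/7.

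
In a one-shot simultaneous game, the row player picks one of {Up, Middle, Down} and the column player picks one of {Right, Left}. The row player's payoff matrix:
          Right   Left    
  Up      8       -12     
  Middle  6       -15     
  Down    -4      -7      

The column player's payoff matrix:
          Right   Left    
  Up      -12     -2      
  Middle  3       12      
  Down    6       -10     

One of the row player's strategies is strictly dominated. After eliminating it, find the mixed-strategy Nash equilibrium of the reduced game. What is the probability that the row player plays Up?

p = 8/13

The row player's strategy Middle is strictly dominated by Up: 8 > 6 and -12 > -15. Eliminate Middle.
Set the column player's expected payoff from Right equal to that from Left:
  the column player's expected payoff from Right: p·(-12) + (1−p)·6 = -18p + 6
  the column player's expected payoff from Left: p·(-2) + (1−p)·(-10) = 8p - 10
  -18p + 6 = 8p - 10  ⇒  -26p = -16  ⇒  p = 8/13.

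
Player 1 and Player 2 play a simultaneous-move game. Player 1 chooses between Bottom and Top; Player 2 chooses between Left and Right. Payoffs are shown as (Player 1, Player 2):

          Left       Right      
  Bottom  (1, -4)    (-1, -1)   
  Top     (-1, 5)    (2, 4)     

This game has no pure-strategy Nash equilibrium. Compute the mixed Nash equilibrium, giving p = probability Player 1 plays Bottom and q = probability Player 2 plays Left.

p = 1/4, q = 3/5

For Player 2 to be willing to mix, Player 2 must be indifferent between Left and Right, which pins down Player 1's mix.
  Player 2's payoff from Left: p·(-4) + (1−p)·5 = -9p + 5
  Player 2's payoff from Right: p·(-1) + (1−p)·4 = -5p + 4
  -9p + 5 = -5p + 4  ⇒  -4p = -1  ⇒  p = 1/4.
Player 1's indifference between Bottom and Top determines Player 2's mixing probability q:
  Player 1's expected payoff from Bottom: q·1 + (1−q)·(-1) = 2q - 1
  Player 1's expected payoff from Top: q·(-1) + (1−q)·2 = -3q + 2
  2q - 1 = -3q + 2  ⇒  5q = 3  ⇒  q = 3/5.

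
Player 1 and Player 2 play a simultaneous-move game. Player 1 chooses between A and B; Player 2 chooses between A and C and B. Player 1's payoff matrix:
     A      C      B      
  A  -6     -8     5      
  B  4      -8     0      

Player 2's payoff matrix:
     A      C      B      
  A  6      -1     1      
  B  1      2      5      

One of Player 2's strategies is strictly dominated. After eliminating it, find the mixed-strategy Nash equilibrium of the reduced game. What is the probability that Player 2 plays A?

q = 1/3

Player 2's strategy C is strictly dominated by B: 1 > -1 and 5 > 2. Eliminate C.
Player 1's indifference between A and B determines Player 2's mixing probability q:
  Player 1's payoff to A: q·(-6) + (1−q)·5 = -11q + 5
  Player 1's payoff to B: q·4 + (1−q)·0 = 4q
  -11q + 5 = 4q  ⇒  -15q = -5  ⇒  q = 1/3.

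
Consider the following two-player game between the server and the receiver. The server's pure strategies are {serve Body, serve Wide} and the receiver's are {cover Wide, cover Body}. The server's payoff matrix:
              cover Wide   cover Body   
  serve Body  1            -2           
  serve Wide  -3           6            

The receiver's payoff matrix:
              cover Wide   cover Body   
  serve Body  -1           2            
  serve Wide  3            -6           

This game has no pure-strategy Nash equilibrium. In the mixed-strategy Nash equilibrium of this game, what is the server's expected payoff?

The receiver's mix must leave the server indifferent between serve Body and serve Wide.
  the server's expected payoff from serve Body: q·1 + (1−q)·(-2) = 3q - 2
  the server's expected payoff from serve Wide: q·(-3) + (1−q)·6 = -9q + 6
  3q - 2 = -9q + 6  ⇒  12q = 8  ⇒  q = 2/3.
At equilibrium the server is indifferent across rows, so the server's payoff equals the payoff from serve Body: (2/3)·1 + (1/3)·(-2) = 0.

0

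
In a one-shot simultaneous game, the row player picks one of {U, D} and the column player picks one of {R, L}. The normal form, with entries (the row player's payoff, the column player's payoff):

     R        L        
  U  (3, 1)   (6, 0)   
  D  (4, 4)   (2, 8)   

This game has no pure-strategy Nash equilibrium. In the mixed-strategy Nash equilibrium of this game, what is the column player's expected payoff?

8/5

For the column player to be willing to mix, the column player must be indifferent between R and L, which pins down the row player's mix.
  the column player's payoff to R: p·1 + (1−p)·4 = -3p + 4
  the column player's payoff to L: p·0 + (1−p)·8 = -8p + 8
  -3p + 4 = -8p + 8  ⇒  5p = 4  ⇒  p = 4/5.
At equilibrium the column player is indifferent across columns, so the column player's payoff equals the payoff from R: (4/5)·1 + (1/5)·4 = 8/5.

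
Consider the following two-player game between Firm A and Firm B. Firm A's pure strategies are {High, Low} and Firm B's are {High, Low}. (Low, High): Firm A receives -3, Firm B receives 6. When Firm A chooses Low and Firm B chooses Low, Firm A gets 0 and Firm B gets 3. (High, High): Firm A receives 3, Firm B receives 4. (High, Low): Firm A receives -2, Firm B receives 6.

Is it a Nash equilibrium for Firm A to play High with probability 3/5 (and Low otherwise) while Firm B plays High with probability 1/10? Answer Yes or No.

Given Firm B's mix q = 1/10, Firm A's payoff from High is -3/2 but from Low is -3/10. Firm A strictly prefers Low, so Firm A would not mix.
So the proposed profile is not a Nash equilibrium.

No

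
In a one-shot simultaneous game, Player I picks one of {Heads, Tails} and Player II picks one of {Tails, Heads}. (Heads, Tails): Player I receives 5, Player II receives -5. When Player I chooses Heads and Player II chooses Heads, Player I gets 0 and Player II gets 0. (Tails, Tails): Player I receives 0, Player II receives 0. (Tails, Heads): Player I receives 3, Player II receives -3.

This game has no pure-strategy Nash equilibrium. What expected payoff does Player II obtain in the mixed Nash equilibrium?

-15/8

Player II's indifference between Tails and Heads determines Player I's mixing probability p:
  Player II's payoff from Tails: p·(-5) + (1−p)·0 = -5p
  Player II's payoff from Heads: p·0 + (1−p)·(-3) = 3p - 3
  -5p = 3p - 3  ⇒  -8p = -3  ⇒  p = 3/8.
At equilibrium Player II is indifferent across columns, so Player II's payoff equals the payoff from Tails: (3/8)·(-5) + (5/8)·0 = -15/8.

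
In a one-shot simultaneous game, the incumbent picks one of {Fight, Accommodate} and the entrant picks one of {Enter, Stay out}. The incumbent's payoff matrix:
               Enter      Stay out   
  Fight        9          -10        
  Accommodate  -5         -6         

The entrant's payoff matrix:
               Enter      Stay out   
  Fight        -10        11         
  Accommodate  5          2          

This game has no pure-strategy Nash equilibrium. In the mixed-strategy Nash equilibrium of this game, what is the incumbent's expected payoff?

The incumbent's indifference between Fight and Accommodate determines the entrant's mixing probability q:
  the incumbent's payoff to Fight: q·9 + (1−q)·(-10) = 19q - 10
  the incumbent's payoff to Accommodate: q·(-5) + (1−q)·(-6) = q - 6
  19q - 10 = q - 6  ⇒  18q = 4  ⇒  q = 2/9.
At equilibrium the incumbent is indifferent across rows, so the incumbent's payoff equals the payoff from Fight: (2/9)·9 + (7/9)·(-10) = -52/9.

-52/9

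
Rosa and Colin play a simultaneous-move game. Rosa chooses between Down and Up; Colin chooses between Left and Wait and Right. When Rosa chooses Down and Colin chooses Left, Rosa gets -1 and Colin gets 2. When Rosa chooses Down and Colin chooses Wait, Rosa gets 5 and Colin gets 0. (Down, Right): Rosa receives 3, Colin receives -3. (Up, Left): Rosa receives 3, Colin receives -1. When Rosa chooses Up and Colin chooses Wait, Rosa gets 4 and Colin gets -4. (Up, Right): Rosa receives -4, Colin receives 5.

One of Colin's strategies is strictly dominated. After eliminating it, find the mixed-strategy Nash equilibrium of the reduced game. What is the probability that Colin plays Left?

q = 7/11

Colin's strategy Wait is strictly dominated by Left: 2 > 0 and -1 > -4. Eliminate Wait.
Rosa's indifference between Down and Up determines Colin's mixing probability q:
  Rosa's expected payoff from Down: q·(-1) + (1−q)·3 = -4q + 3
  Rosa's expected payoff from Up: q·3 + (1−q)·(-4) = 7q - 4
  -4q + 3 = 7q - 4  ⇒  -11q = -7  ⇒  q = 7/11.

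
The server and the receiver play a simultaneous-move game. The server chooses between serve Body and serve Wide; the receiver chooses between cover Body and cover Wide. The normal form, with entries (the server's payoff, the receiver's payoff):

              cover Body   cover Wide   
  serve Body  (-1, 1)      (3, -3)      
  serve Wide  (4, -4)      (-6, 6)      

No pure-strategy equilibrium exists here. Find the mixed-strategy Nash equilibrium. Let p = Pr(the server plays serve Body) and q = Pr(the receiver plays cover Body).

In a mixed equilibrium the receiver is indifferent between cover Body and cover Wide; this condition fixes p.
  the receiver's payoff from cover Body: p·1 + (1−p)·(-4) = 5p - 4
  the receiver's payoff from cover Wide: p·(-3) + (1−p)·6 = -9p + 6
  5p - 4 = -9p + 6  ⇒  14p = 10  ⇒  p = 5/7.
Set the server's expected payoff from serve Body equal to that from serve Wide:
  the server's payoff from serve Body: q·(-1) + (1−q)·3 = -4q + 3
  the server's payoff from serve Wide: q·4 + (1−q)·(-6) = 10q - 6
  -4q + 3 = 10q - 6  ⇒  -14q = -9  ⇒  q = 9/14.

p = 5/7, q = 9/14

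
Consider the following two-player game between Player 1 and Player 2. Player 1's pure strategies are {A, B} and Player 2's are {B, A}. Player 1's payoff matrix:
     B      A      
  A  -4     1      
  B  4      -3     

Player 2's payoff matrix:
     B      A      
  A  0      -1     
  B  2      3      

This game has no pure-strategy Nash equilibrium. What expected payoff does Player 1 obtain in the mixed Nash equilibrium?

Player 2's mix must leave Player 1 indifferent between A and B.
  Player 1's payoff from A: q·(-4) + (1−q)·1 = -5q + 1
  Player 1's payoff from B: q·4 + (1−q)·(-3) = 7q - 3
  -5q + 1 = 7q - 3  ⇒  -12q = -4  ⇒  q = 1/3.
At equilibrium Player 1 is indifferent across rows, so Player 1's payoff equals the payoff from A: (1/3)·(-4) + (2/3)·1 = -2/3.

-2/3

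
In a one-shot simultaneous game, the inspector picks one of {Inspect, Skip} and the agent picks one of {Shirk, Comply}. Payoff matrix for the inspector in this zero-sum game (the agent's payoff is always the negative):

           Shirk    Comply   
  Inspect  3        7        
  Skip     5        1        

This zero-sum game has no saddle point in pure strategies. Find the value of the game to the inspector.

v = 4

The agent's mix must leave the inspector indifferent between Inspect and Skip.
  the inspector's expected payoff from Inspect: q·3 + (1−q)·7 = -4q + 7
  the inspector's expected payoff from Skip: q·5 + (1−q)·1 = 4q + 1
  -4q + 7 = 4q + 1  ⇒  -8q = -6  ⇒  q = 3/4.
The value is the inspector's expected payoff against this mix (using Inspect): (3/4)·3 + (1/4)·7 = 4.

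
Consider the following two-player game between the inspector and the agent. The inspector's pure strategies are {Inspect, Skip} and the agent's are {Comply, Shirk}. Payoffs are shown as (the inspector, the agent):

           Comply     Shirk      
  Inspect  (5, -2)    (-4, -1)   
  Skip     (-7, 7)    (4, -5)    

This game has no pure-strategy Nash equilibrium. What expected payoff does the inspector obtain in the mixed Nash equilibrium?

-2/5

The inspector's indifference between Inspect and Skip determines the agent's mixing probability q:
  the inspector's payoff from Inspect: q·5 + (1−q)·(-4) = 9q - 4
  the inspector's payoff from Skip: q·(-7) + (1−q)·4 = -11q + 4
  9q - 4 = -11q + 4  ⇒  20q = 8  ⇒  q = 2/5.
At equilibrium the inspector is indifferent across rows, so the inspector's payoff equals the payoff from Inspect: (2/5)·5 + (3/5)·(-4) = -2/5.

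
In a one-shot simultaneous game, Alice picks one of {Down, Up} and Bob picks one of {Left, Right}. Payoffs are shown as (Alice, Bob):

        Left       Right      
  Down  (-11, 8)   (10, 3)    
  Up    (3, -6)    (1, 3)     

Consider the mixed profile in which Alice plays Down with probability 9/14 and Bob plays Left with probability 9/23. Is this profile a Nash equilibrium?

Check Bob's indifference given Alice's mix p = 9/14:
  payoff from Left = 3; payoff from Right = 3 — equal.
Check Alice's indifference given Bob's mix q = 9/23:
  payoff from Down = 41/23; payoff from Up = 41/23 — equal.
Both players are indifferent, so neither can profitably deviate.

Yes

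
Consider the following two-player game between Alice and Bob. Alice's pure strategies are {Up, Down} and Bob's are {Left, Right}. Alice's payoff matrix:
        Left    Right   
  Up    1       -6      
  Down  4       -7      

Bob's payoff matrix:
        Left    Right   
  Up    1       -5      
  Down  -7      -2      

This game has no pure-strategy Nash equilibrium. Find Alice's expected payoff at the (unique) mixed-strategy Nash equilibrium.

In a mixed equilibrium Alice is indifferent between Up and Down; this condition fixes q.
  Alice's payoff from Up: q·1 + (1−q)·(-6) = 7q - 6
  Alice's payoff from Down: q·4 + (1−q)·(-7) = 11q - 7
  7q - 6 = 11q - 7  ⇒  -4q = -1  ⇒  q = 1/4.
At equilibrium Alice is indifferent across rows, so Alice's payoff equals the payoff from Up: (1/4)·1 + (3/4)·(-6) = -17/4.

-17/4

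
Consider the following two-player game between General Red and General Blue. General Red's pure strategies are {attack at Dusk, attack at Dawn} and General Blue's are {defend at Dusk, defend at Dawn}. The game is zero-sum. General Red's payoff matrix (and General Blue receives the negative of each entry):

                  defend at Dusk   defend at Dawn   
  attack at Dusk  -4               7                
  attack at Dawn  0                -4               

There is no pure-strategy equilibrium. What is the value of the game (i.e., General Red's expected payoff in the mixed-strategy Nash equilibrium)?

In a mixed equilibrium General Red is indifferent between attack at Dusk and attack at Dawn; this condition fixes q.
  General Red's expected payoff from attack at Dusk: q·(-4) + (1−q)·7 = -11q + 7
  General Red's expected payoff from attack at Dawn: q·0 + (1−q)·(-4) = 4q - 4
  -11q + 7 = 4q - 4  ⇒  -15q = -11  ⇒  q = 11/15.
The value is General Red's expected payoff against this mix (using attack at Dusk): (11/15)·(-4) + (4/15)·7 = -16/15.

v = -16/15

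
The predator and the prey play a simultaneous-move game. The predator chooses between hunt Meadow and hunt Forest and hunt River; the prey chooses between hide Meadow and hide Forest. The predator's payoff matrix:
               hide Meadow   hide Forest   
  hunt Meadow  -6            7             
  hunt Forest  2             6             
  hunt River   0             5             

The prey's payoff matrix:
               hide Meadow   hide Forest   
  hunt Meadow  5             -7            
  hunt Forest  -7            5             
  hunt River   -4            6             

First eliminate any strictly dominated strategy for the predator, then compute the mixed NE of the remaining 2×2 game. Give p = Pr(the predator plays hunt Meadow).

p = 1/2

The predator's strategy hunt River is strictly dominated by hunt Forest: 2 > 0 and 6 > 5. Eliminate hunt River.
The prey's indifference between hide Meadow and hide Forest determines the predator's mixing probability p:
  the prey's payoff from hide Meadow: p·5 + (1−p)·(-7) = 12p - 7
  the prey's payoff from hide Forest: p·(-7) + (1−p)·5 = -12p + 5
  12p - 7 = -12p + 5  ⇒  24p = 12  ⇒  p = 1/2.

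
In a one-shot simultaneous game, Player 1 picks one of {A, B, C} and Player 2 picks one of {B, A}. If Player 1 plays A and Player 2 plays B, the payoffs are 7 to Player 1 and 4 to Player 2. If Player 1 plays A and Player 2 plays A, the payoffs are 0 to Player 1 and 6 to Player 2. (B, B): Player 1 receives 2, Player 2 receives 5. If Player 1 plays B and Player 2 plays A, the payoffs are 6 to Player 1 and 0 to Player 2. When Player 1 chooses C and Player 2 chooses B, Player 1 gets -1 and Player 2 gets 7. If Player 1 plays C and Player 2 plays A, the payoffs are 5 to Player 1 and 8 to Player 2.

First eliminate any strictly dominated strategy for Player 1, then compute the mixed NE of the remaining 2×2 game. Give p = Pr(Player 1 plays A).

p = 5/7

Player 1's strategy C is strictly dominated by B: 2 > -1 and 6 > 5. Eliminate C.
For Player 2 to be willing to mix, Player 2 must be indifferent between B and A, which pins down Player 1's mix.
  Player 2's expected payoff from B: p·4 + (1−p)·5 = -p + 5
  Player 2's expected payoff from A: p·6 + (1−p)·0 = 6p
  -p + 5 = 6p  ⇒  -7p = -5  ⇒  p = 5/7.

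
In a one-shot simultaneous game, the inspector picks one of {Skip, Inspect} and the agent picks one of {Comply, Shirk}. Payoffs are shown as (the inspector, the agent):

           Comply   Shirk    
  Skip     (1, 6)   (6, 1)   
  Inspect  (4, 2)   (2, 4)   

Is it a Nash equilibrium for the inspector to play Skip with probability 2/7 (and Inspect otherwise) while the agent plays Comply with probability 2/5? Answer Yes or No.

No

Given the agent's mix q = 2/5, the inspector's payoff from Skip is 4 but from Inspect is 14/5. The inspector strictly prefers Skip, so the inspector would not mix.
So the proposed profile is not a Nash equilibrium.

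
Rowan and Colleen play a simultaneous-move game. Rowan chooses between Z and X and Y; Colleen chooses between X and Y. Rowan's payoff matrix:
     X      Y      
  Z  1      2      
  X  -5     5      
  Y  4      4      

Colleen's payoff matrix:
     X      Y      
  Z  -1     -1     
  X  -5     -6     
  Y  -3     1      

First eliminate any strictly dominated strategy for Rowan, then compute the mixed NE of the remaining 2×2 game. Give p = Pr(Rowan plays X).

p = 4/5

Rowan's strategy Z is strictly dominated by Y: 4 > 1 and 4 > 2. Eliminate Z.
For Colleen to be willing to mix, Colleen must be indifferent between X and Y, which pins down Rowan's mix.
  Colleen's payoff from X: p·(-5) + (1−p)·(-3) = -2p - 3
  Colleen's payoff from Y: p·(-6) + (1−p)·1 = -7p + 1
  -2p - 3 = -7p + 1  ⇒  5p = 4  ⇒  p = 4/5.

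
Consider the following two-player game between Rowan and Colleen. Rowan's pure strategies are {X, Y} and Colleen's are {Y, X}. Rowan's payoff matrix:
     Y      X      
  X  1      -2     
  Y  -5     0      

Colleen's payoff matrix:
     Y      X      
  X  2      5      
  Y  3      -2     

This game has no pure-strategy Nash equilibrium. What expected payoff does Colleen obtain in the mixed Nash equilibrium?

19/8

Rowan's mix must leave Colleen indifferent between Y and X.
  Colleen's payoff from Y: p·2 + (1−p)·3 = -p + 3
  Colleen's payoff from X: p·5 + (1−p)·(-2) = 7p - 2
  -p + 3 = 7p - 2  ⇒  -8p = -5  ⇒  p = 5/8.
At equilibrium Colleen is indifferent across columns, so Colleen's payoff equals the payoff from Y: (5/8)·2 + (3/8)·3 = 19/8.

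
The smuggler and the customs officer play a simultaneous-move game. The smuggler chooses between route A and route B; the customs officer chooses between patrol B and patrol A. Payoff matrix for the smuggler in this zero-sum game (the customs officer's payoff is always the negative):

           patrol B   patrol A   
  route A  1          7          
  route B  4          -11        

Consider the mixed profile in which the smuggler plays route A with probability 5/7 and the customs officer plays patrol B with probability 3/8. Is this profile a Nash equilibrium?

Given the customs officer's mix q = 3/8, the smuggler's payoff from route A is 19/4 but from route B is -43/8. The smuggler strictly prefers route A, so the smuggler would not mix.
So the proposed profile is not a Nash equilibrium.

No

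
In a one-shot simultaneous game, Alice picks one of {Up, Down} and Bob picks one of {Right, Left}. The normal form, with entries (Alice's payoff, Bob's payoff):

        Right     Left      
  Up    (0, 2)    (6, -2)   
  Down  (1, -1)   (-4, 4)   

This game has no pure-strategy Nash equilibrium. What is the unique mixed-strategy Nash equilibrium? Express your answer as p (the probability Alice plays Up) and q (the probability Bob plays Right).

Alice's mix must leave Bob indifferent between Right and Left.
  Bob's payoff to Right: p·2 + (1−p)·(-1) = 3p - 1
  Bob's payoff to Left: p·(-2) + (1−p)·4 = -6p + 4
  3p - 1 = -6p + 4  ⇒  9p = 5  ⇒  p = 5/9.
Bob's mix must leave Alice indifferent between Up and Down.
  Alice's payoff to Up: q·0 + (1−q)·6 = -6q + 6
  Alice's payoff to Down: q·1 + (1−q)·(-4) = 5q - 4
  -6q + 6 = 5q - 4  ⇒  -11q = -10  ⇒  q = 10/11.

p = 5/9, q = 10/11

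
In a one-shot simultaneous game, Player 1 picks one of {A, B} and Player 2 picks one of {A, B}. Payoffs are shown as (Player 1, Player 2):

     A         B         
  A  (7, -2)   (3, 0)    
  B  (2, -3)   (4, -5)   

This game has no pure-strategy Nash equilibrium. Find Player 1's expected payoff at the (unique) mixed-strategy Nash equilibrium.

11/3

In a mixed equilibrium Player 1 is indifferent between A and B; this condition fixes q.
  Player 1's payoff from A: q·7 + (1−q)·3 = 4q + 3
  Player 1's payoff from B: q·2 + (1−q)·4 = -2q + 4
  4q + 3 = -2q + 4  ⇒  6q = 1  ⇒  q = 1/6.
At equilibrium Player 1 is indifferent across rows, so Player 1's payoff equals the payoff from A: (1/6)·7 + (5/6)·3 = 11/3.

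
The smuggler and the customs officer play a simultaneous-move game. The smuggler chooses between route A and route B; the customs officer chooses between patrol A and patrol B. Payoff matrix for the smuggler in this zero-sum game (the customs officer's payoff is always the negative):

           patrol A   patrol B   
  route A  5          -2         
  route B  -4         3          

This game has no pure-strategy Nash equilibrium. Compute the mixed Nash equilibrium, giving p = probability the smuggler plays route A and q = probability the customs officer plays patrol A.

p = 1/2, q = 5/14

The smuggler's mix must leave the customs officer indifferent between patrol A and patrol B.
  the customs officer's expected payoff from patrol A: p·(-5) + (1−p)·4 = -9p + 4
  the customs officer's expected payoff from patrol B: p·2 + (1−p)·(-3) = 5p - 3
  -9p + 4 = 5p - 3  ⇒  -14p = -7  ⇒  p = 1/2.
Set the smuggler's expected payoff from route A equal to that from route B:
  the smuggler's expected payoff from route A: q·5 + (1−q)·(-2) = 7q - 2
  the smuggler's expected payoff from route B: q·(-4) + (1−q)·3 = -7q + 3
  7q - 2 = -7q + 3  ⇒  14q = 5  ⇒  q = 5/14.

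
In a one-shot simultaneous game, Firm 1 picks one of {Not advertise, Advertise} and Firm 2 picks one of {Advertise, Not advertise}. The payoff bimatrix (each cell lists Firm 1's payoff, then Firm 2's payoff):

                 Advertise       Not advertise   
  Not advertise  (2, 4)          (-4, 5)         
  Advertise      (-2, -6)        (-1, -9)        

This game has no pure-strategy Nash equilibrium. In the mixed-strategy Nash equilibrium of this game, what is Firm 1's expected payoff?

In a mixed equilibrium Firm 1 is indifferent between Not advertise and Advertise; this condition fixes q.
  Firm 1's payoff from Not advertise: q·2 + (1−q)·(-4) = 6q - 4
  Firm 1's payoff from Advertise: q·(-2) + (1−q)·(-1) = -q - 1
  6q - 4 = -q - 1  ⇒  7q = 3  ⇒  q = 3/7.
At equilibrium Firm 1 is indifferent across rows, so Firm 1's payoff equals the payoff from Not advertise: (3/7)·2 + (4/7)·(-4) = -10/7.

-10/7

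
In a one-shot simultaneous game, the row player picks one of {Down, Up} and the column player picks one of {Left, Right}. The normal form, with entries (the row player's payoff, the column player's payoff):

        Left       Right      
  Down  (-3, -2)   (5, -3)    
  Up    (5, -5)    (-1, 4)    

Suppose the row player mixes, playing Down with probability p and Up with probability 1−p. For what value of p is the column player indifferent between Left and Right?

For the column player to be willing to mix, the column player must be indifferent between Left and Right, which pins down the row player's mix.
  the column player's payoff from Left: p·(-2) + (1−p)·(-5) = 3p - 5
  the column player's payoff from Right: p·(-3) + (1−p)·4 = -7p + 4
  3p - 5 = -7p + 4  ⇒  10p = 9  ⇒  p = 9/10.

p = 9/10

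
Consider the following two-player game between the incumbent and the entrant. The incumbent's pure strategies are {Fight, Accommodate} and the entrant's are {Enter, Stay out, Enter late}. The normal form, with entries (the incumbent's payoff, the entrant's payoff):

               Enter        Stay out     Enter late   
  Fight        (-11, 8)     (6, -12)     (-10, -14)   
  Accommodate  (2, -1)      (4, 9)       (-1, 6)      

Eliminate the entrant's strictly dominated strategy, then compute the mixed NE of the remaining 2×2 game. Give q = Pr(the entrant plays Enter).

q = 2/15

The entrant's strategy Enter late is strictly dominated by Stay out: -12 > -14 and 9 > 6. Eliminate Enter late.
In a mixed equilibrium the incumbent is indifferent between Fight and Accommodate; this condition fixes q.
  the incumbent's payoff from Fight: q·(-11) + (1−q)·6 = -17q + 6
  the incumbent's payoff from Accommodate: q·2 + (1−q)·4 = -2q + 4
  -17q + 6 = -2q + 4  ⇒  -15q = -2  ⇒  q = 2/15.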